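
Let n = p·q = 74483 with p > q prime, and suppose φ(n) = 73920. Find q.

211

φ(n) = (p−1)(q−1) = n − (p+q) + 1, so p + q = 74483 − 73920 + 1 = 564.
p and q are the roots of t² − 564t + 74483 = 0.
Discriminant: 564² − 4·74483 = 318096 − 297932 = 20164; √20164 = 142.
q = (564 − 142)/2 = 211, p = (564 + 142)/2 = 353.
Check: 211 · 353 = 74483.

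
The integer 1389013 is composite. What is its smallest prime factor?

29

1389013 is odd.
Digit sum 25, not divisible by 3.
Ends in 3: not divisible by 5.
7: 1389013 = 7·198430 + 3
11: 1389013 = 11·126273 + 10
13: 1389013 = 13·106847 + 2
17: 1389013 = 17·81706 + 11
19: 1389013 = 19·73105 + 18
23: 1389013 = 23·60391 + 20
29: 1389013 = 29·47897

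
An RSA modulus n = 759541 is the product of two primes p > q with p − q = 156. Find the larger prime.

953

Since p = q + 156, we have 759541 = q(q + 156), so q² + 156q − 759541 = 0.
Discriminant: 156² + 4·759541 = 24336 + 3038164 = 3062500; √3062500 = 1750.
q = (−156 + 1750)/2 = 797, and p = q + 156 = 953.
Check: 797 · 953 = 759541.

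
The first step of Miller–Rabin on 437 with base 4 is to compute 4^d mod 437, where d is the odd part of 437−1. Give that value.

213

437 − 1 = 436 = 2^2 · 109, so d = 109.
4^1 ≡ 4 (mod 437)
4^2 ≡ 4^2 = 16 ≡ 16 (mod 437)
4^4 ≡ 16^2 = 256 ≡ 256 (mod 437)
4^8 ≡ 256^2 = 65536 ≡ 423 (mod 437)
4^16 ≡ 423^2 = 178929 ≡ 196 (mod 437)
4^32 ≡ 196^2 = 38416 ≡ 397 (mod 437)
4^64 ≡ 397^2 = 157609 ≡ 289 (mod 437)
109 = 64 + 32 + 8 + 4 + 1 in binary powers of 2.
So 4^109 ≡ 289 · 397 · 423 · 256 · 4 ≡ 213 (mod 437).
Squaring chain: 213 → 358; never reaches −1, so base 4 is a Miller–Rabin witness that 437 is composite.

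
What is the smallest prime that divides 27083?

7

27083 is odd.
Digit sum 20, not divisible by 3.
Ends in 3: not divisible by 5.
7: 27083 = 7·3869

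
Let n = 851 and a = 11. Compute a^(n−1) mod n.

26

11^1 ≡ 11 (mod 851)
11^2 ≡ 11^2 = 121 ≡ 121 (mod 851)
11^4 ≡ 121^2 = 14641 ≡ 174 (mod 851)
11^8 ≡ 174^2 = 30276 ≡ 491 (mod 851)
11^16 ≡ 491^2 = 241081 ≡ 248 (mod 851)
11^32 ≡ 248^2 = 61504 ≡ 232 (mod 851)
11^64 ≡ 232^2 = 53824 ≡ 211 (mod 851)
11^128 ≡ 211^2 = 44521 ≡ 269 (mod 851)
11^256 ≡ 269^2 = 72361 ≡ 26 (mod 851)
11^512 ≡ 26^2 = 676 ≡ 676 (mod 851)
850 = 512 + 256 + 64 + 16 + 2 in binary powers of 2.
So 11^850 ≡ 676 · 26 · 211 · 248 · 121 ≡ 26 (mod 851).
Since 26 ≠ 1, base 11 is a Fermat witness: 851 is composite.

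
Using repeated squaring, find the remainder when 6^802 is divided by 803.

641

6^1 ≡ 6 (mod 803)
6^2 ≡ 6^2 = 36 ≡ 36 (mod 803)
6^4 ≡ 36^2 = 1296 ≡ 493 (mod 803)
6^8 ≡ 493^2 = 243049 ≡ 543 (mod 803)
6^16 ≡ 543^2 = 294849 ≡ 148 (mod 803)
6^32 ≡ 148^2 = 21904 ≡ 223 (mod 803)
6^64 ≡ 223^2 = 49729 ≡ 746 (mod 803)
6^128 ≡ 746^2 = 556516 ≡ 37 (mod 803)
6^256 ≡ 37^2 = 1369 ≡ 566 (mod 803)
6^512 ≡ 566^2 = 320356 ≡ 762 (mod 803)
802 = 512 + 256 + 32 + 2 in binary powers of 2.
So 6^802 ≡ 762 · 566 · 223 · 36 ≡ 641 (mod 803).
Since 641 ≠ 1, base 6 is a Fermat witness: 803 is composite.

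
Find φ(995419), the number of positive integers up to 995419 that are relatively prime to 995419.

963336

Factor: 995419 = 67 · 83 · 179.
φ(995419) = (67−1) · (83−1) · (179−1) = 66 · 82 · 178 = 963336.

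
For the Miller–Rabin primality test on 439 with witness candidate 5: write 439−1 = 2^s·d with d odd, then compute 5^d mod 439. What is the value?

439 − 1 = 438 = 2^1 · 219, so d = 219.
5^1 ≡ 5 (mod 439)
5^2 ≡ 5^2 = 25 ≡ 25 (mod 439)
5^4 ≡ 25^2 = 625 ≡ 186 (mod 439)
5^8 ≡ 186^2 = 34596 ≡ 354 (mod 439)
5^16 ≡ 354^2 = 125316 ≡ 201 (mod 439)
5^32 ≡ 201^2 = 40401 ≡ 13 (mod 439)
5^64 ≡ 13^2 = 169 ≡ 169 (mod 439)
5^128 ≡ 169^2 = 28561 ≡ 26 (mod 439)
219 = 128 + 64 + 16 + 8 + 2 + 1 in binary powers of 2.
So 5^219 ≡ 26 · 169 · 201 · 354 · 25 · 5 ≡ 1 (mod 439).
Since 5^d ≡ 1 (mod 439), base 5 does not prove 439 composite.

1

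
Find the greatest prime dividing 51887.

89

51887 = 11 · 4717
4717 = 53 · 89
89 is prime.
So 51887 = 11 · 53 · 89; the largest prime factor is 89.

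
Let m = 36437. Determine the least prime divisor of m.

36437 is odd.
Digit sum 23, not divisible by 3.
Ends in 7: not divisible by 5.
7: 36437 = 7·5205 + 2
11: 36437 = 11·3312 + 5
13: 36437 = 13·2802 + 11
17: 36437 = 17·2143 + 6
19: 36437 = 19·1917 + 14
23: 36437 = 23·1584 + 5
29: 36437 = 29·1256 + 13
31: 36437 = 31·1175 + 12
37: 36437 = 37·984 + 29
41: 36437 = 41·888 + 29
43: 36437 = 43·847 + 16
47: 36437 = 47·775 + 12
53: 36437 = 53·687 + 26
59: 36437 = 59·617 + 34
61: 36437 = 61·597 + 20
67: 36437 = 67·543 + 56
71: 36437 = 71·513 + 14
73: 36437 = 73·499 + 10
79: 36437 = 79·461 + 18
83: 36437 = 83·439

83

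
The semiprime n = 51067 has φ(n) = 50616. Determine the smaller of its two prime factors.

223

φ(n) = (p−1)(q−1) = n − (p+q) + 1, so p + q = 51067 − 50616 + 1 = 452.
p and q are the roots of t² − 452t + 51067 = 0.
Discriminant: 452² − 4·51067 = 204304 − 204268 = 36; √36 = 6.
q = (452 − 6)/2 = 223, p = (452 + 6)/2 = 229.
Check: 223 · 229 = 51067.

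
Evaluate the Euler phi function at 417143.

399168

Factor: 417143 = 43 · 89 · 109.
φ(417143) = (43−1) · (89−1) · (109−1) = 42 · 88 · 108 = 399168.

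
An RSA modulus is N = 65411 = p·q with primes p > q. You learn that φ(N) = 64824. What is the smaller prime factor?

φ(n) = (p−1)(q−1) = n − (p+q) + 1, so p + q = 65411 − 64824 + 1 = 588.
p and q are the roots of t² − 588t + 65411 = 0.
Discriminant: 588² − 4·65411 = 345744 − 261644 = 84100; √84100 = 290.
q = (588 − 290)/2 = 149, p = (588 + 290)/2 = 439.
Check: 149 · 439 = 65411.

149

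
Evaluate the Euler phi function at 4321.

Factor: 4321 = 29 · 149.
φ(4321) = (29−1) · (149−1) = 28 · 148 = 4144.

4144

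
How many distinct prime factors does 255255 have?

255255 = 3 · 85085
85085 = 5 · 17017
17017 = 7 · 2431
2431 = 11 · 221
221 = 13 · 17
255255 = 3 · 5 · 7 · 11 · 13 · 17, which has 6 distinct prime factors.

6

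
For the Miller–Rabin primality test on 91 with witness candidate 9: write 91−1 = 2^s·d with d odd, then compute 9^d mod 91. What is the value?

1

91 − 1 = 90 = 2^1 · 45, so d = 45.
9^1 ≡ 9 (mod 91)
9^2 ≡ 9^2 = 81 ≡ 81 (mod 91)
9^4 ≡ 81^2 = 6561 ≡ 9 (mod 91)
9^8 ≡ 9^2 = 81 ≡ 81 (mod 91)
9^16 ≡ 81^2 = 6561 ≡ 9 (mod 91)
9^32 ≡ 9^2 = 81 ≡ 81 (mod 91)
45 = 32 + 8 + 4 + 1 in binary powers of 2.
So 9^45 ≡ 81 · 81 · 9 · 9 ≡ 1 (mod 91).
Since 9^d ≡ 1 (mod 91), base 9 does not prove 91 composite.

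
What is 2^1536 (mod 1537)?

2^1 ≡ 2 (mod 1537)
2^2 ≡ 2^2 = 4 ≡ 4 (mod 1537)
2^4 ≡ 4^2 = 16 ≡ 16 (mod 1537)
2^8 ≡ 16^2 = 256 ≡ 256 (mod 1537)
2^16 ≡ 256^2 = 65536 ≡ 982 (mod 1537)
2^32 ≡ 982^2 = 964324 ≡ 625 (mod 1537)
2^64 ≡ 625^2 = 390625 ≡ 227 (mod 1537)
2^128 ≡ 227^2 = 51529 ≡ 808 (mod 1537)
2^256 ≡ 808^2 = 652864 ≡ 1176 (mod 1537)
2^512 ≡ 1176^2 = 1382976 ≡ 1213 (mod 1537)
2^1024 ≡ 1213^2 = 1471369 ≡ 460 (mod 1537)
1536 = 1024 + 512 in binary powers of 2.
So 2^1536 ≡ 460 · 1213 ≡ 49 (mod 1537).
Since 49 ≠ 1, base 2 is a Fermat witness: 1537 is composite.

49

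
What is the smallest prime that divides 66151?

66151 is odd.
Digit sum 19, not divisible by 3.
Ends in 1: not divisible by 5.
7: 66151 = 7·9450 + 1
11: 66151 = 11·6013 + 8
13: 66151 = 13·5088 + 7
17: 66151 = 17·3891 + 4
19: 66151 = 19·3481 + 12
23: 66151 = 23·2876 + 3
29: 66151 = 29·2281 + 2
31: 66151 = 31·2133 + 28
37: 66151 = 37·1787 + 32
41: 66151 = 41·1613 + 18
43: 66151 = 43·1538 + 17
47: 66151 = 47·1407 + 22
53: 66151 = 53·1248 + 7
59: 66151 = 59·1121 + 12
61: 66151 = 61·1084 + 27
67: 66151 = 67·987 + 22
71: 66151 = 71·931 + 50
73: 66151 = 73·906 + 13
79: 66151 = 79·837 + 28
83: 66151 = 83·797

83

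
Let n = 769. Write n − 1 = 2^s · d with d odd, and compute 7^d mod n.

343

769 − 1 = 768 = 2^8 · 3, so d = 3.
7^1 ≡ 7 (mod 769)
7^2 ≡ 7^2 = 49 ≡ 49 (mod 769)
3 = 2 + 1 in binary powers of 2.
So 7^3 ≡ 49 · 7 ≡ 343 (mod 769).
Squaring chain: 343 → 761 → 64 → 251 → 712 → 173 → 707 → 768; reaches −1, so base 7 does not prove 769 composite.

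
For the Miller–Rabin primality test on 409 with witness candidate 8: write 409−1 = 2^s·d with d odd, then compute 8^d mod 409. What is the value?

409 − 1 = 408 = 2^3 · 51, so d = 51.
8^1 ≡ 8 (mod 409)
8^2 ≡ 8^2 = 64 ≡ 64 (mod 409)
8^4 ≡ 64^2 = 4096 ≡ 6 (mod 409)
8^8 ≡ 6^2 = 36 ≡ 36 (mod 409)
8^16 ≡ 36^2 = 1296 ≡ 69 (mod 409)
8^32 ≡ 69^2 = 4761 ≡ 262 (mod 409)
51 = 32 + 16 + 2 + 1 in binary powers of 2.
So 8^51 ≡ 262 · 69 · 64 · 8 ≡ 266 (mod 409).
Squaring chain: 266 → 408 → 1; reaches −1, so base 8 does not prove 409 composite.

266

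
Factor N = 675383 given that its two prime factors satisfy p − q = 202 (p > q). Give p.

Since p = q + 202, we have 675383 = q(q + 202), so q² + 202q − 675383 = 0.
Discriminant: 202² + 4·675383 = 40804 + 2701532 = 2742336; √2742336 = 1656.
q = (−202 + 1656)/2 = 727, and p = q + 202 = 929.
Check: 727 · 929 = 675383.

929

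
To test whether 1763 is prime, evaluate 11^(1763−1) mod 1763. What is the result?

11^1 ≡ 11 (mod 1763)
11^2 ≡ 11^2 = 121 ≡ 121 (mod 1763)
11^4 ≡ 121^2 = 14641 ≡ 537 (mod 1763)
11^8 ≡ 537^2 = 288369 ≡ 1000 (mod 1763)
11^16 ≡ 1000^2 = 1000000 ≡ 379 (mod 1763)
11^32 ≡ 379^2 = 143641 ≡ 838 (mod 1763)
11^64 ≡ 838^2 = 702244 ≡ 570 (mod 1763)
11^128 ≡ 570^2 = 324900 ≡ 508 (mod 1763)
11^256 ≡ 508^2 = 258064 ≡ 666 (mod 1763)
11^512 ≡ 666^2 = 443556 ≡ 1043 (mod 1763)
11^1024 ≡ 1043^2 = 1087849 ≡ 78 (mod 1763)
1762 = 1024 + 512 + 128 + 64 + 32 + 2 in binary powers of 2.
So 11^1762 ≡ 78 · 1043 · 508 · 570 · 838 · 121 ≡ 1392 (mod 1763).
Since 1392 ≠ 1, base 11 is a Fermat witness: 1763 is composite.

1392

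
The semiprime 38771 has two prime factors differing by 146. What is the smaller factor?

Since p = q + 146, we have 38771 = q(q + 146), so q² + 146q − 38771 = 0.
Discriminant: 146² + 4·38771 = 21316 + 155084 = 176400; √176400 = 420.
q = (−146 + 420)/2 = 137, and p = q + 146 = 283.
Check: 137 · 283 = 38771.

137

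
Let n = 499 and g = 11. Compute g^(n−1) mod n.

1

11^1 ≡ 11 (mod 499)
11^2 ≡ 11^2 = 121 ≡ 121 (mod 499)
11^4 ≡ 121^2 = 14641 ≡ 170 (mod 499)
11^8 ≡ 170^2 = 28900 ≡ 457 (mod 499)
11^16 ≡ 457^2 = 208849 ≡ 267 (mod 499)
11^32 ≡ 267^2 = 71289 ≡ 431 (mod 499)
11^64 ≡ 431^2 = 185761 ≡ 133 (mod 499)
11^128 ≡ 133^2 = 17689 ≡ 224 (mod 499)
11^256 ≡ 224^2 = 50176 ≡ 276 (mod 499)
498 = 256 + 128 + 64 + 32 + 16 + 2 in binary powers of 2.
So 11^498 ≡ 276 · 224 · 133 · 431 · 267 · 121 ≡ 1 (mod 499).
Since the result is 1, base 11 gives no evidence that 499 is composite.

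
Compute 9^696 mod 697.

9^1 ≡ 9 (mod 697)
9^2 ≡ 9^2 = 81 ≡ 81 (mod 697)
9^4 ≡ 81^2 = 6561 ≡ 288 (mod 697)
9^8 ≡ 288^2 = 82944 ≡ 1 (mod 697)
9^16 ≡ 1^2 = 1 ≡ 1 (mod 697)
9^32 ≡ 1^2 = 1 ≡ 1 (mod 697)
9^64 ≡ 1^2 = 1 ≡ 1 (mod 697)
9^128 ≡ 1^2 = 1 ≡ 1 (mod 697)
9^256 ≡ 1^2 = 1 ≡ 1 (mod 697)
9^512 ≡ 1^2 = 1 ≡ 1 (mod 697)
696 = 512 + 128 + 32 + 16 + 8 in binary powers of 2.
So 9^696 ≡ 1 · 1 · 1 · 1 · 1 ≡ 1 (mod 697).
Since the result is 1, base 9 gives no evidence that 697 is composite.

1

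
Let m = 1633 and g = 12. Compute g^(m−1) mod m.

12^1 ≡ 12 (mod 1633)
12^2 ≡ 12^2 = 144 ≡ 144 (mod 1633)
12^4 ≡ 144^2 = 20736 ≡ 1140 (mod 1633)
12^8 ≡ 1140^2 = 1299600 ≡ 1365 (mod 1633)
12^16 ≡ 1365^2 = 1863225 ≡ 1605 (mod 1633)
12^32 ≡ 1605^2 = 2576025 ≡ 784 (mod 1633)
12^64 ≡ 784^2 = 614656 ≡ 648 (mod 1633)
12^128 ≡ 648^2 = 419904 ≡ 223 (mod 1633)
12^256 ≡ 223^2 = 49729 ≡ 739 (mod 1633)
12^512 ≡ 739^2 = 546121 ≡ 699 (mod 1633)
12^1024 ≡ 699^2 = 488601 ≡ 334 (mod 1633)
1632 = 1024 + 512 + 64 + 32 in binary powers of 2.
So 12^1632 ≡ 334 · 699 · 648 · 784 ≡ 841 (mod 1633).
Since 841 ≠ 1, base 12 is a Fermat witness: 1633 is composite.

841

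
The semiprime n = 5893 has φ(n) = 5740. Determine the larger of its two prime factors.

83

φ(n) = (p−1)(q−1) = n − (p+q) + 1, so p + q = 5893 − 5740 + 1 = 154.
p and q are the roots of t² − 154t + 5893 = 0.
Discriminant: 154² − 4·5893 = 23716 − 23572 = 144; √144 = 12.
q = (154 − 12)/2 = 71, p = (154 + 12)/2 = 83.
Check: 71 · 83 = 5893.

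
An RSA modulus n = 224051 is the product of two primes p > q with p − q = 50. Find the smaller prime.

449

Since p = q + 50, we have 224051 = q(q + 50), so q² + 50q − 224051 = 0.
Discriminant: 50² + 4·224051 = 2500 + 896204 = 898704; √898704 = 948.
q = (−50 + 948)/2 = 449, and p = q + 50 = 499.
Check: 449 · 499 = 224051.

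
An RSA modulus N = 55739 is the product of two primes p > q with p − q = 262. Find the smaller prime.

Since p = q + 262, we have 55739 = q(q + 262), so q² + 262q − 55739 = 0.
Discriminant: 262² + 4·55739 = 68644 + 222956 = 291600; √291600 = 540.
q = (−262 + 540)/2 = 139, and p = q + 262 = 401.
Check: 139 · 401 = 55739.

139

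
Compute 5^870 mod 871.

129

5^1 ≡ 5 (mod 871)
5^2 ≡ 5^2 = 25 ≡ 25 (mod 871)
5^4 ≡ 25^2 = 625 ≡ 625 (mod 871)
5^8 ≡ 625^2 = 390625 ≡ 417 (mod 871)
5^16 ≡ 417^2 = 173889 ≡ 560 (mod 871)
5^32 ≡ 560^2 = 313600 ≡ 40 (mod 871)
5^64 ≡ 40^2 = 1600 ≡ 729 (mod 871)
5^128 ≡ 729^2 = 531441 ≡ 131 (mod 871)
5^256 ≡ 131^2 = 17161 ≡ 612 (mod 871)
5^512 ≡ 612^2 = 374544 ≡ 14 (mod 871)
870 = 512 + 256 + 64 + 32 + 4 + 2 in binary powers of 2.
So 5^870 ≡ 14 · 612 · 729 · 40 · 625 · 25 ≡ 129 (mod 871).
Since 129 ≠ 1, base 5 is a Fermat witness: 871 is composite.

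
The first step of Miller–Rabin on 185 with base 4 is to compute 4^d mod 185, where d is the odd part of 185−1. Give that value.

185 − 1 = 184 = 2^3 · 23, so d = 23.
4^1 ≡ 4 (mod 185)
4^2 ≡ 4^2 = 16 ≡ 16 (mod 185)
4^4 ≡ 16^2 = 256 ≡ 71 (mod 185)
4^8 ≡ 71^2 = 5041 ≡ 46 (mod 185)
4^16 ≡ 46^2 = 2116 ≡ 81 (mod 185)
23 = 16 + 4 + 2 + 1 in binary powers of 2.
So 4^23 ≡ 81 · 71 · 16 · 4 ≡ 99 (mod 185).
Squaring chain: 99 → 181 → 16; never reaches −1, so base 4 is a Miller–Rabin witness that 185 is composite.

99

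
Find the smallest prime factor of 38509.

38509 is odd.
Digit sum 25, not divisible by 3.
Ends in 9: not divisible by 5.
7: 38509 = 7·5501 + 2
11: 38509 = 11·3500 + 9
13: 38509 = 13·2962 + 3
17: 38509 = 17·2265 + 4
19: 38509 = 19·2026 + 15
23: 38509 = 23·1674 + 7
29: 38509 = 29·1327 + 26
31: 38509 = 31·1242 + 7
37: 38509 = 37·1040 + 29
41: 38509 = 41·939 + 10
43: 38509 = 43·895 + 24
47: 38509 = 47·819 + 16
53: 38509 = 53·726 + 31
59: 38509 = 59·652 + 41
61: 38509 = 61·631 + 18
67: 38509 = 67·574 + 51
71: 38509 = 71·542 + 27
73: 38509 = 73·527 + 38
79: 38509 = 79·487 + 36
83: 38509 = 83·463 + 80
89: 38509 = 89·432 + 61
97: 38509 = 97·397

97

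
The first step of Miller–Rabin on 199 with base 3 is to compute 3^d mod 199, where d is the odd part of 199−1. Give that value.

198

199 − 1 = 198 = 2^1 · 99, so d = 99.
3^1 ≡ 3 (mod 199)
3^2 ≡ 3^2 = 9 ≡ 9 (mod 199)
3^4 ≡ 9^2 = 81 ≡ 81 (mod 199)
3^8 ≡ 81^2 = 6561 ≡ 193 (mod 199)
3^16 ≡ 193^2 = 37249 ≡ 36 (mod 199)
3^32 ≡ 36^2 = 1296 ≡ 102 (mod 199)
3^64 ≡ 102^2 = 10404 ≡ 56 (mod 199)
99 = 64 + 32 + 2 + 1 in binary powers of 2.
So 3^99 ≡ 56 · 102 · 9 · 3 ≡ 198 (mod 199).
Since 3^d ≡ 198 (mod 199), base 3 does not prove 199 composite.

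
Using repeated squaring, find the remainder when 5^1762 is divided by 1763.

5^1 ≡ 5 (mod 1763)
5^2 ≡ 5^2 = 25 ≡ 25 (mod 1763)
5^4 ≡ 25^2 = 625 ≡ 625 (mod 1763)
5^8 ≡ 625^2 = 390625 ≡ 1002 (mod 1763)
5^16 ≡ 1002^2 = 1004004 ≡ 857 (mod 1763)
5^32 ≡ 857^2 = 734449 ≡ 1041 (mod 1763)
5^64 ≡ 1041^2 = 1083681 ≡ 1199 (mod 1763)
5^128 ≡ 1199^2 = 1437601 ≡ 756 (mod 1763)
5^256 ≡ 756^2 = 571536 ≡ 324 (mod 1763)
5^512 ≡ 324^2 = 104976 ≡ 959 (mod 1763)
5^1024 ≡ 959^2 = 919681 ≡ 1158 (mod 1763)
1762 = 1024 + 512 + 128 + 64 + 32 + 2 in binary powers of 2.
So 5^1762 ≡ 1158 · 959 · 756 · 1199 · 1041 · 25 ≡ 1665 (mod 1763).
Since 1665 ≠ 1, base 5 is a Fermat witness: 1763 is composite.

1665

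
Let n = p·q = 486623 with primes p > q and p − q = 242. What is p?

Since p = q + 242, we have 486623 = q(q + 242), so q² + 242q − 486623 = 0.
Discriminant: 242² + 4·486623 = 58564 + 1946492 = 2005056; √2005056 = 1416.
q = (−242 + 1416)/2 = 587, and p = q + 242 = 829.
Check: 587 · 829 = 486623.

829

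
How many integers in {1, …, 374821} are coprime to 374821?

356160

Factor: 374821 = 31 · 107 · 113.
φ(374821) = (31−1) · (107−1) · (113−1) = 30 · 106 · 112 = 356160.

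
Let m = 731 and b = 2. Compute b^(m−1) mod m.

2^1 ≡ 2 (mod 731)
2^2 ≡ 2^2 = 4 ≡ 4 (mod 731)
2^4 ≡ 4^2 = 16 ≡ 16 (mod 731)
2^8 ≡ 16^2 = 256 ≡ 256 (mod 731)
2^16 ≡ 256^2 = 65536 ≡ 477 (mod 731)
2^32 ≡ 477^2 = 227529 ≡ 188 (mod 731)
2^64 ≡ 188^2 = 35344 ≡ 256 (mod 731)
2^128 ≡ 256^2 = 65536 ≡ 477 (mod 731)
2^256 ≡ 477^2 = 227529 ≡ 188 (mod 731)
2^512 ≡ 188^2 = 35344 ≡ 256 (mod 731)
730 = 512 + 128 + 64 + 16 + 8 + 2 in binary powers of 2.
So 2^730 ≡ 256 · 477 · 256 · 477 · 256 · 4 ≡ 4 (mod 731).
Since 4 ≠ 1, base 2 is a Fermat witness: 731 is composite.

4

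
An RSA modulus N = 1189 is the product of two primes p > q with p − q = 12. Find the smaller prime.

Since p = q + 12, we have 1189 = q(q + 12), so q² + 12q − 1189 = 0.
Discriminant: 12² + 4·1189 = 144 + 4756 = 4900; √4900 = 70.
q = (−12 + 70)/2 = 29, and p = q + 12 = 41.
Check: 29 · 41 = 1189.

29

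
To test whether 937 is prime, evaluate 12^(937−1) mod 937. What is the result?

1

12^1 ≡ 12 (mod 937)
12^2 ≡ 12^2 = 144 ≡ 144 (mod 937)
12^4 ≡ 144^2 = 20736 ≡ 122 (mod 937)
12^8 ≡ 122^2 = 14884 ≡ 829 (mod 937)
12^16 ≡ 829^2 = 687241 ≡ 420 (mod 937)
12^32 ≡ 420^2 = 176400 ≡ 244 (mod 937)
12^64 ≡ 244^2 = 59536 ≡ 505 (mod 937)
12^128 ≡ 505^2 = 255025 ≡ 161 (mod 937)
12^256 ≡ 161^2 = 25921 ≡ 622 (mod 937)
12^512 ≡ 622^2 = 386884 ≡ 840 (mod 937)
936 = 512 + 256 + 128 + 32 + 8 in binary powers of 2.
So 12^936 ≡ 840 · 622 · 161 · 244 · 829 ≡ 1 (mod 937).
Since the result is 1, base 12 gives no evidence that 937 is composite.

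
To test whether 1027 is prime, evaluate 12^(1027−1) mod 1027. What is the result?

12^1 ≡ 12 (mod 1027)
12^2 ≡ 12^2 = 144 ≡ 144 (mod 1027)
12^4 ≡ 144^2 = 20736 ≡ 196 (mod 1027)
12^8 ≡ 196^2 = 38416 ≡ 417 (mod 1027)
12^16 ≡ 417^2 = 173889 ≡ 326 (mod 1027)
12^32 ≡ 326^2 = 106276 ≡ 495 (mod 1027)
12^64 ≡ 495^2 = 245025 ≡ 599 (mod 1027)
12^128 ≡ 599^2 = 358801 ≡ 378 (mod 1027)
12^256 ≡ 378^2 = 142884 ≡ 131 (mod 1027)
12^512 ≡ 131^2 = 17161 ≡ 729 (mod 1027)
12^1024 ≡ 729^2 = 531441 ≡ 482 (mod 1027)
1026 = 1024 + 2 in binary powers of 2.
So 12^1026 ≡ 482 · 144 ≡ 599 (mod 1027).
Since 599 ≠ 1, base 12 is a Fermat witness: 1027 is composite.

599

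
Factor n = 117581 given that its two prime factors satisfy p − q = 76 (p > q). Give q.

307

Since p = q + 76, we have 117581 = q(q + 76), so q² + 76q − 117581 = 0.
Discriminant: 76² + 4·117581 = 5776 + 470324 = 476100; √476100 = 690.
q = (−76 + 690)/2 = 307, and p = q + 76 = 383.
Check: 307 · 383 = 117581.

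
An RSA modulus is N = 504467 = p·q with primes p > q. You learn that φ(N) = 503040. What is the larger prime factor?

φ(n) = (p−1)(q−1) = n − (p+q) + 1, so p + q = 504467 − 503040 + 1 = 1428.
p and q are the roots of t² − 1428t + 504467 = 0.
Discriminant: 1428² − 4·504467 = 2039184 − 2017868 = 21316; √21316 = 146.
q = (1428 − 146)/2 = 641, p = (1428 + 146)/2 = 787.
Check: 641 · 787 = 504467.

787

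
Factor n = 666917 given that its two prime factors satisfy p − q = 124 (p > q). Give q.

757

Since p = q + 124, we have 666917 = q(q + 124), so q² + 124q − 666917 = 0.
Discriminant: 124² + 4·666917 = 15376 + 2667668 = 2683044; √2683044 = 1638.
q = (−124 + 1638)/2 = 757, and p = q + 124 = 881.
Check: 757 · 881 = 666917.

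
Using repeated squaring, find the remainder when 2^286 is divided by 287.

2^1 ≡ 2 (mod 287)
2^2 ≡ 2^2 = 4 ≡ 4 (mod 287)
2^4 ≡ 4^2 = 16 ≡ 16 (mod 287)
2^8 ≡ 16^2 = 256 ≡ 256 (mod 287)
2^16 ≡ 256^2 = 65536 ≡ 100 (mod 287)
2^32 ≡ 100^2 = 10000 ≡ 242 (mod 287)
2^64 ≡ 242^2 = 58564 ≡ 16 (mod 287)
2^128 ≡ 16^2 = 256 ≡ 256 (mod 287)
2^256 ≡ 256^2 = 65536 ≡ 100 (mod 287)
286 = 256 + 16 + 8 + 4 + 2 in binary powers of 2.
So 2^286 ≡ 100 · 100 · 256 · 16 · 4 ≡ 23 (mod 287).
Since 23 ≠ 1, base 2 is a Fermat witness: 287 is composite.

23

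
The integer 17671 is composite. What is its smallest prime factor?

41

17671 is odd.
Digit sum 22, not divisible by 3.
Ends in 1: not divisible by 5.
7: 17671 = 7·2524 + 3
11: 17671 = 11·1606 + 5
13: 17671 = 13·1359 + 4
17: 17671 = 17·1039 + 8
19: 17671 = 19·930 + 1
23: 17671 = 23·768 + 7
29: 17671 = 29·609 + 10
31: 17671 = 31·570 + 1
37: 17671 = 37·477 + 22
41: 17671 = 41·431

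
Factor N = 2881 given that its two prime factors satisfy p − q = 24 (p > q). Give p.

67

Since p = q + 24, we have 2881 = q(q + 24), so q² + 24q − 2881 = 0.
Discriminant: 24² + 4·2881 = 576 + 11524 = 12100; √12100 = 110.
q = (−24 + 110)/2 = 43, and p = q + 24 = 67.
Check: 43 · 67 = 2881.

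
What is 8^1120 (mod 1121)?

8^1 ≡ 8 (mod 1121)
8^2 ≡ 8^2 = 64 ≡ 64 (mod 1121)
8^4 ≡ 64^2 = 4096 ≡ 733 (mod 1121)
8^8 ≡ 733^2 = 537289 ≡ 330 (mod 1121)
8^16 ≡ 330^2 = 108900 ≡ 163 (mod 1121)
8^32 ≡ 163^2 = 26569 ≡ 786 (mod 1121)
8^64 ≡ 786^2 = 617796 ≡ 125 (mod 1121)
8^128 ≡ 125^2 = 15625 ≡ 1052 (mod 1121)
8^256 ≡ 1052^2 = 1106704 ≡ 277 (mod 1121)
8^512 ≡ 277^2 = 76729 ≡ 501 (mod 1121)
8^1024 ≡ 501^2 = 251001 ≡ 1018 (mod 1121)
1120 = 1024 + 64 + 32 in binary powers of 2.
So 8^1120 ≡ 1018 · 125 · 786 ≡ 638 (mod 1121).
Since 638 ≠ 1, base 8 is a Fermat witness: 1121 is composite.

638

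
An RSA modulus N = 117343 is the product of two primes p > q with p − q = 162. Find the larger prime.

433

Since p = q + 162, we have 117343 = q(q + 162), so q² + 162q − 117343 = 0.
Discriminant: 162² + 4·117343 = 26244 + 469372 = 495616; √495616 = 704.
q = (−162 + 704)/2 = 271, and p = q + 162 = 433.
Check: 271 · 433 = 117343.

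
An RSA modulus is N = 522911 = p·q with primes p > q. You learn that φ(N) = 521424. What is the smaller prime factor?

569

φ(n) = (p−1)(q−1) = n − (p+q) + 1, so p + q = 522911 − 521424 + 1 = 1488.
p and q are the roots of t² − 1488t + 522911 = 0.
Discriminant: 1488² − 4·522911 = 2214144 − 2091644 = 122500; √122500 = 350.
q = (1488 − 350)/2 = 569, p = (1488 + 350)/2 = 919.
Check: 569 · 919 = 522911.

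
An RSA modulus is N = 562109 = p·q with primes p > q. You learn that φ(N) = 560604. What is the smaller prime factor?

683

φ(n) = (p−1)(q−1) = n − (p+q) + 1, so p + q = 562109 − 560604 + 1 = 1506.
p and q are the roots of t² − 1506t + 562109 = 0.
Discriminant: 1506² − 4·562109 = 2268036 − 2248436 = 19600; √19600 = 140.
q = (1506 − 140)/2 = 683, p = (1506 + 140)/2 = 823.
Check: 683 · 823 = 562109.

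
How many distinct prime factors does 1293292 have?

1293292 = 2^2 · 323323
323323 = 7 · 46189
46189 = 11 · 4199
4199 = 13 · 323
323 = 17 · 19
1293292 = 2^2 · 7 · 11 · 13 · 17 · 19, which has 6 distinct prime factors.

6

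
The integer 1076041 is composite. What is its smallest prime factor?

1076041 is odd.
Digit sum 19, not divisible by 3.
Ends in 1: not divisible by 5.
7: 1076041 = 7·153720 + 1
11: 1076041 = 11·97821 + 10
13: 1076041 = 13·82772 + 5
17: 1076041 = 17·63296 + 9
19: 1076041 = 19·56633 + 14
23: 1076041 = 23·46784 + 9
29: 1076041 = 29·37104 + 25
31: 1076041 = 31·34711

31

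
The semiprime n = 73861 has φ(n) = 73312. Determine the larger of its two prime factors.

φ(n) = (p−1)(q−1) = n − (p+q) + 1, so p + q = 73861 − 73312 + 1 = 550.
p and q are the roots of t² − 550t + 73861 = 0.
Discriminant: 550² − 4·73861 = 302500 − 295444 = 7056; √7056 = 84.
q = (550 − 84)/2 = 233, p = (550 + 84)/2 = 317.
Check: 233 · 317 = 73861.

317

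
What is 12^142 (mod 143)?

12^1 ≡ 12 (mod 143)
12^2 ≡ 12^2 = 144 ≡ 1 (mod 143)
12^4 ≡ 1^2 = 1 ≡ 1 (mod 143)
12^8 ≡ 1^2 = 1 ≡ 1 (mod 143)
12^16 ≡ 1^2 = 1 ≡ 1 (mod 143)
12^32 ≡ 1^2 = 1 ≡ 1 (mod 143)
12^64 ≡ 1^2 = 1 ≡ 1 (mod 143)
12^128 ≡ 1^2 = 1 ≡ 1 (mod 143)
142 = 128 + 8 + 4 + 2 in binary powers of 2.
So 12^142 ≡ 1 · 1 · 1 · 1 ≡ 1 (mod 143).
Since the result is 1, base 12 gives no evidence that 143 is composite.

1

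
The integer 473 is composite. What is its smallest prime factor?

11

473 is odd.
Digit sum 14, not divisible by 3.
Ends in 3: not divisible by 5.
7: 473 = 7·67 + 4
11: 473 = 11·43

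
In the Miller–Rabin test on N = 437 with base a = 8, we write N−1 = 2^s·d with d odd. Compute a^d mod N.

437 − 1 = 436 = 2^2 · 109, so d = 109.
8^1 ≡ 8 (mod 437)
8^2 ≡ 8^2 = 64 ≡ 64 (mod 437)
8^4 ≡ 64^2 = 4096 ≡ 163 (mod 437)
8^8 ≡ 163^2 = 26569 ≡ 349 (mod 437)
8^16 ≡ 349^2 = 121801 ≡ 315 (mod 437)
8^32 ≡ 315^2 = 99225 ≡ 26 (mod 437)
8^64 ≡ 26^2 = 676 ≡ 239 (mod 437)
109 = 64 + 32 + 8 + 4 + 1 in binary powers of 2.
So 8^109 ≡ 239 · 26 · 349 · 163 · 8 ≡ 141 (mod 437).
Squaring chain: 141 → 216; never reaches −1, so base 8 is a Miller–Rabin witness that 437 is composite.

141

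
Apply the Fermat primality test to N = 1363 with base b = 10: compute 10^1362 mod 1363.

63

10^1 ≡ 10 (mod 1363)
10^2 ≡ 10^2 = 100 ≡ 100 (mod 1363)
10^4 ≡ 100^2 = 10000 ≡ 459 (mod 1363)
10^8 ≡ 459^2 = 210681 ≡ 779 (mod 1363)
10^16 ≡ 779^2 = 606841 ≡ 306 (mod 1363)
10^32 ≡ 306^2 = 93636 ≡ 952 (mod 1363)
10^64 ≡ 952^2 = 906304 ≡ 1272 (mod 1363)
10^128 ≡ 1272^2 = 1617984 ≡ 103 (mod 1363)
10^256 ≡ 103^2 = 10609 ≡ 1068 (mod 1363)
10^512 ≡ 1068^2 = 1140624 ≡ 1156 (mod 1363)
10^1024 ≡ 1156^2 = 1336336 ≡ 596 (mod 1363)
1362 = 1024 + 256 + 64 + 16 + 2 in binary powers of 2.
So 10^1362 ≡ 596 · 1068 · 1272 · 306 · 100 ≡ 63 (mod 1363).
Since 63 ≠ 1, base 10 is a Fermat witness: 1363 is composite.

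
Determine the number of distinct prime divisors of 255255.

6

255255 = 3 · 85085
85085 = 5 · 17017
17017 = 7 · 2431
2431 = 11 · 221
221 = 13 · 17
255255 = 3 · 5 · 7 · 11 · 13 · 17, which has 6 distinct prime factors.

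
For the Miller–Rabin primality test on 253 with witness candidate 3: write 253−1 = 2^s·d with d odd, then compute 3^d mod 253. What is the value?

253 − 1 = 252 = 2^2 · 63, so d = 63.
3^1 ≡ 3 (mod 253)
3^2 ≡ 3^2 = 9 ≡ 9 (mod 253)
3^4 ≡ 9^2 = 81 ≡ 81 (mod 253)
3^8 ≡ 81^2 = 6561 ≡ 236 (mod 253)
3^16 ≡ 236^2 = 55696 ≡ 36 (mod 253)
3^32 ≡ 36^2 = 1296 ≡ 31 (mod 253)
63 = 32 + 16 + 8 + 4 + 2 + 1 in binary powers of 2.
So 3^63 ≡ 31 · 36 · 236 · 81 · 9 · 3 ≡ 236 (mod 253).
Squaring chain: 236 → 36; never reaches −1, so base 3 is a Miller–Rabin witness that 253 is composite.

236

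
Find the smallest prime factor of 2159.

2159 is odd.
Digit sum 17, not divisible by 3.
Ends in 9: not divisible by 5.
7: 2159 = 7·308 + 3
11: 2159 = 11·196 + 3
13: 2159 = 13·166 + 1
17: 2159 = 17·127

17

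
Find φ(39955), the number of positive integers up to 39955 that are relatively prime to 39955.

Factor: 39955 = 5 · 61 · 131.
φ(39955) = (5−1) · (61−1) · (131−1) = 4 · 60 · 130 = 31200.

31200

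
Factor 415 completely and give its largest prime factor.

83

415 = 5 · 83
83 is prime.
So 415 = 5 · 83; the largest prime factor is 83.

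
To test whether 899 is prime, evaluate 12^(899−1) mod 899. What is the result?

12^1 ≡ 12 (mod 899)
12^2 ≡ 12^2 = 144 ≡ 144 (mod 899)
12^4 ≡ 144^2 = 20736 ≡ 59 (mod 899)
12^8 ≡ 59^2 = 3481 ≡ 784 (mod 899)
12^16 ≡ 784^2 = 614656 ≡ 639 (mod 899)
12^32 ≡ 639^2 = 408321 ≡ 175 (mod 899)
12^64 ≡ 175^2 = 30625 ≡ 59 (mod 899)
12^128 ≡ 59^2 = 3481 ≡ 784 (mod 899)
12^256 ≡ 784^2 = 614656 ≡ 639 (mod 899)
12^512 ≡ 639^2 = 408321 ≡ 175 (mod 899)
898 = 512 + 256 + 128 + 2 in binary powers of 2.
So 12^898 ≡ 175 · 639 · 784 · 144 ≡ 231 (mod 899).
Since 231 ≠ 1, base 12 is a Fermat witness: 899 is composite.

231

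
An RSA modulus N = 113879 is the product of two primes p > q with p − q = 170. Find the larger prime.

433

Since p = q + 170, we have 113879 = q(q + 170), so q² + 170q − 113879 = 0.
Discriminant: 170² + 4·113879 = 28900 + 455516 = 484416; √484416 = 696.
q = (−170 + 696)/2 = 263, and p = q + 170 = 433.
Check: 263 · 433 = 113879.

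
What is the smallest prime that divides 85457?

85457 is odd.
Digit sum 29, not divisible by 3.
Ends in 7: not divisible by 5.
7: 85457 = 7·12208 + 1
11: 85457 = 11·7768 + 9
13: 85457 = 13·6573 + 8
17: 85457 = 17·5026 + 15
19: 85457 = 19·4497 + 14
23: 85457 = 23·3715 + 12
29: 85457 = 29·2946 + 23
31: 85457 = 31·2756 + 21
37: 85457 = 37·2309 + 24
41: 85457 = 41·2084 + 13
43: 85457 = 43·1987 + 16
47: 85457 = 47·1818 + 11
53: 85457 = 53·1612 + 21
59: 85457 = 59·1448 + 25
61: 85457 = 61·1400 + 57
67: 85457 = 67·1275 + 32
71: 85457 = 71·1203 + 44
73: 85457 = 73·1170 + 47
79: 85457 = 79·1081 + 58
83: 85457 = 83·1029 + 50
89: 85457 = 89·960 + 17
97: 85457 = 97·881

97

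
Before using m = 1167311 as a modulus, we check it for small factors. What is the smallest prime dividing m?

1167311 is odd.
Digit sum 20, not divisible by 3.
Ends in 1: not divisible by 5.
7: 1167311 = 7·166758 + 5
11: 1167311 = 11·106119 + 2
13: 1167311 = 13·89793 + 2
17: 1167311 = 17·68665 + 6
19: 1167311 = 19·61437 + 8
23: 1167311 = 23·50752 + 15
29: 1167311 = 29·40252 + 3
31: 1167311 = 31·37655 + 6
37: 1167311 = 37·31548 + 35
41: 1167311 = 41·28471

41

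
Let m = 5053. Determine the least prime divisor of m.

5053 is odd.
Digit sum 13, not divisible by 3.
Ends in 3: not divisible by 5.
7: 5053 = 7·721 + 6
11: 5053 = 11·459 + 4
13: 5053 = 13·388 + 9
17: 5053 = 17·297 + 4
19: 5053 = 19·265 + 18
23: 5053 = 23·219 + 16
29: 5053 = 29·174 + 7
31: 5053 = 31·163

31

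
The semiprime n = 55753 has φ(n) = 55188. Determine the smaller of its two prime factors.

φ(n) = (p−1)(q−1) = n − (p+q) + 1, so p + q = 55753 − 55188 + 1 = 566.
p and q are the roots of t² − 566t + 55753 = 0.
Discriminant: 566² − 4·55753 = 320356 − 223012 = 97344; √97344 = 312.
q = (566 − 312)/2 = 127, p = (566 + 312)/2 = 439.
Check: 127 · 439 = 55753.

127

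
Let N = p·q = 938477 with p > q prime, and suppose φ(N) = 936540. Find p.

φ(n) = (p−1)(q−1) = n − (p+q) + 1, so p + q = 938477 − 936540 + 1 = 1938.
p and q are the roots of t² − 1938t + 938477 = 0.
Discriminant: 1938² − 4·938477 = 3755844 − 3753908 = 1936; √1936 = 44.
q = (1938 − 44)/2 = 947, p = (1938 + 44)/2 = 991.
Check: 947 · 991 = 938477.

991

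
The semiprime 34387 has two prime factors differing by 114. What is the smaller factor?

137

Since p = q + 114, we have 34387 = q(q + 114), so q² + 114q − 34387 = 0.
Discriminant: 114² + 4·34387 = 12996 + 137548 = 150544; √150544 = 388.
q = (−114 + 388)/2 = 137, and p = q + 114 = 251.
Check: 137 · 251 = 34387.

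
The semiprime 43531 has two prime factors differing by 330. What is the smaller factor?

101

Since p = q + 330, we have 43531 = q(q + 330), so q² + 330q − 43531 = 0.
Discriminant: 330² + 4·43531 = 108900 + 174124 = 283024; √283024 = 532.
q = (−330 + 532)/2 = 101, and p = q + 330 = 431.
Check: 101 · 431 = 43531.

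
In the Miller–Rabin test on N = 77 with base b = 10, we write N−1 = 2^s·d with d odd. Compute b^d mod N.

10

77 − 1 = 76 = 2^2 · 19, so d = 19.
10^1 ≡ 10 (mod 77)
10^2 ≡ 10^2 = 100 ≡ 23 (mod 77)
10^4 ≡ 23^2 = 529 ≡ 67 (mod 77)
10^8 ≡ 67^2 = 4489 ≡ 23 (mod 77)
10^16 ≡ 23^2 = 529 ≡ 67 (mod 77)
19 = 16 + 2 + 1 in binary powers of 2.
So 10^19 ≡ 67 · 23 · 10 ≡ 10 (mod 77).
Squaring chain: 10 → 23; never reaches −1, so base 10 is a Miller–Rabin witness that 77 is composite.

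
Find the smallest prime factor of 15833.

15833 is odd.
Digit sum 20, not divisible by 3.
Ends in 3: not divisible by 5.
7: 15833 = 7·2261 + 6
11: 15833 = 11·1439 + 4
13: 15833 = 13·1217 + 12
17: 15833 = 17·931 + 6
19: 15833 = 19·833 + 6
23: 15833 = 23·688 + 9
29: 15833 = 29·545 + 28
31: 15833 = 31·510 + 23
37: 15833 = 37·427 + 34
41: 15833 = 41·386 + 7
43: 15833 = 43·368 + 9
47: 15833 = 47·336 + 41
53: 15833 = 53·298 + 39
59: 15833 = 59·268 + 21
61: 15833 = 61·259 + 34
67: 15833 = 67·236 + 21
71: 15833 = 71·223

71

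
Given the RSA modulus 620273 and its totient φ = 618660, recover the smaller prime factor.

631

φ(n) = (p−1)(q−1) = n − (p+q) + 1, so p + q = 620273 − 618660 + 1 = 1614.
p and q are the roots of t² − 1614t + 620273 = 0.
Discriminant: 1614² − 4·620273 = 2604996 − 2481092 = 123904; √123904 = 352.
q = (1614 − 352)/2 = 631, p = (1614 + 352)/2 = 983.
Check: 631 · 983 = 620273.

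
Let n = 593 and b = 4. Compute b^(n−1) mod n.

1

4^1 ≡ 4 (mod 593)
4^2 ≡ 4^2 = 16 ≡ 16 (mod 593)
4^4 ≡ 16^2 = 256 ≡ 256 (mod 593)
4^8 ≡ 256^2 = 65536 ≡ 306 (mod 593)
4^16 ≡ 306^2 = 93636 ≡ 535 (mod 593)
4^32 ≡ 535^2 = 286225 ≡ 399 (mod 593)
4^64 ≡ 399^2 = 159201 ≡ 277 (mod 593)
4^128 ≡ 277^2 = 76729 ≡ 232 (mod 593)
4^256 ≡ 232^2 = 53824 ≡ 454 (mod 593)
4^512 ≡ 454^2 = 206116 ≡ 345 (mod 593)
592 = 512 + 64 + 16 in binary powers of 2.
So 4^592 ≡ 345 · 277 · 535 ≡ 1 (mod 593).
Since the result is 1, base 4 gives no evidence that 593 is composite.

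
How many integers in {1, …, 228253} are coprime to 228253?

213840

Factor: 228253 = 31 · 37 · 199.
φ(228253) = (31−1) · (37−1) · (199−1) = 30 · 36 · 198 = 213840.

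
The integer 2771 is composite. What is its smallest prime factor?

17

2771 is odd.
Digit sum 17, not divisible by 3.
Ends in 1: not divisible by 5.
7: 2771 = 7·395 + 6
11: 2771 = 11·251 + 10
13: 2771 = 13·213 + 2
17: 2771 = 17·163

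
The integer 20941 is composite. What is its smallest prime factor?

43

20941 is odd.
Digit sum 16, not divisible by 3.
Ends in 1: not divisible by 5.
7: 20941 = 7·2991 + 4
11: 20941 = 11·1903 + 8
13: 20941 = 13·1610 + 11
17: 20941 = 17·1231 + 14
19: 20941 = 19·1102 + 3
23: 20941 = 23·910 + 11
29: 20941 = 29·722 + 3
31: 20941 = 31·675 + 16
37: 20941 = 37·565 + 36
41: 20941 = 41·510 + 31
43: 20941 = 43·487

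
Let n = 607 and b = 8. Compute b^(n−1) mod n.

1

8^1 ≡ 8 (mod 607)
8^2 ≡ 8^2 = 64 ≡ 64 (mod 607)
8^4 ≡ 64^2 = 4096 ≡ 454 (mod 607)
8^8 ≡ 454^2 = 206116 ≡ 343 (mod 607)
8^16 ≡ 343^2 = 117649 ≡ 498 (mod 607)
8^32 ≡ 498^2 = 248004 ≡ 348 (mod 607)
8^64 ≡ 348^2 = 121104 ≡ 311 (mod 607)
8^128 ≡ 311^2 = 96721 ≡ 208 (mod 607)
8^256 ≡ 208^2 = 43264 ≡ 167 (mod 607)
8^512 ≡ 167^2 = 27889 ≡ 574 (mod 607)
606 = 512 + 64 + 16 + 8 + 4 + 2 in binary powers of 2.
So 8^606 ≡ 574 · 311 · 498 · 343 · 454 · 64 ≡ 1 (mod 607).
Since the result is 1, base 8 gives no evidence that 607 is composite.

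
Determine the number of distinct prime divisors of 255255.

6

255255 = 3 · 85085
85085 = 5 · 17017
17017 = 7 · 2431
2431 = 11 · 221
221 = 13 · 17
255255 = 3 · 5 · 7 · 11 · 13 · 17, which has 6 distinct prime factors.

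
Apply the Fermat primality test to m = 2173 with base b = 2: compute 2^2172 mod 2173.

2^1 ≡ 2 (mod 2173)
2^2 ≡ 2^2 = 4 ≡ 4 (mod 2173)
2^4 ≡ 4^2 = 16 ≡ 16 (mod 2173)
2^8 ≡ 16^2 = 256 ≡ 256 (mod 2173)
2^16 ≡ 256^2 = 65536 ≡ 346 (mod 2173)
2^32 ≡ 346^2 = 119716 ≡ 201 (mod 2173)
2^64 ≡ 201^2 = 40401 ≡ 1287 (mod 2173)
2^128 ≡ 1287^2 = 1656369 ≡ 543 (mod 2173)
2^256 ≡ 543^2 = 294849 ≡ 1494 (mod 2173)
2^512 ≡ 1494^2 = 2232036 ≡ 365 (mod 2173)
2^1024 ≡ 365^2 = 133225 ≡ 672 (mod 2173)
2^2048 ≡ 672^2 = 451584 ≡ 1773 (mod 2173)
2172 = 2048 + 64 + 32 + 16 + 8 + 4 in binary powers of 2.
So 2^2172 ≡ 1773 · 1287 · 201 · 346 · 256 · 16 ≡ 1636 (mod 2173).
Since 1636 ≠ 1, base 2 is a Fermat witness: 2173 is composite.

1636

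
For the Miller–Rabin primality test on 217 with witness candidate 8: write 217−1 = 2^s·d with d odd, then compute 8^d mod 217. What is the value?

217 − 1 = 216 = 2^3 · 27, so d = 27.
8^1 ≡ 8 (mod 217)
8^2 ≡ 8^2 = 64 ≡ 64 (mod 217)
8^4 ≡ 64^2 = 4096 ≡ 190 (mod 217)
8^8 ≡ 190^2 = 36100 ≡ 78 (mod 217)
8^16 ≡ 78^2 = 6084 ≡ 8 (mod 217)
27 = 16 + 8 + 2 + 1 in binary powers of 2.
So 8^27 ≡ 8 · 78 · 64 · 8 ≡ 64 (mod 217).
Squaring chain: 64 → 190 → 78; never reaches −1, so base 8 is a Miller–Rabin witness that 217 is composite.

64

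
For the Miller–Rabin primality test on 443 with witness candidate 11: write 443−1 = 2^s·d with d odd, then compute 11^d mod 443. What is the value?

442

443 − 1 = 442 = 2^1 · 221, so d = 221.
11^1 ≡ 11 (mod 443)
11^2 ≡ 11^2 = 121 ≡ 121 (mod 443)
11^4 ≡ 121^2 = 14641 ≡ 22 (mod 443)
11^8 ≡ 22^2 = 484 ≡ 41 (mod 443)
11^16 ≡ 41^2 = 1681 ≡ 352 (mod 443)
11^32 ≡ 352^2 = 123904 ≡ 307 (mod 443)
11^64 ≡ 307^2 = 94249 ≡ 333 (mod 443)
11^128 ≡ 333^2 = 110889 ≡ 139 (mod 443)
221 = 128 + 64 + 16 + 8 + 4 + 1 in binary powers of 2.
So 11^221 ≡ 139 · 333 · 352 · 41 · 22 · 11 ≡ 442 (mod 443).
Since 11^d ≡ 442 (mod 443), base 11 does not prove 443 composite.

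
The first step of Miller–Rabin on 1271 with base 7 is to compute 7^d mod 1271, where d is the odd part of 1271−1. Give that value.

191

1271 − 1 = 1270 = 2^1 · 635, so d = 635.
7^1 ≡ 7 (mod 1271)
7^2 ≡ 7^2 = 49 ≡ 49 (mod 1271)
7^4 ≡ 49^2 = 2401 ≡ 1130 (mod 1271)
7^8 ≡ 1130^2 = 1276900 ≡ 816 (mod 1271)
7^16 ≡ 816^2 = 665856 ≡ 1123 (mod 1271)
7^32 ≡ 1123^2 = 1261129 ≡ 297 (mod 1271)
7^64 ≡ 297^2 = 88209 ≡ 510 (mod 1271)
7^128 ≡ 510^2 = 260100 ≡ 816 (mod 1271)
7^256 ≡ 816^2 = 665856 ≡ 1123 (mod 1271)
7^512 ≡ 1123^2 = 1261129 ≡ 297 (mod 1271)
635 = 512 + 64 + 32 + 16 + 8 + 2 + 1 in binary powers of 2.
So 7^635 ≡ 297 · 510 · 297 · 1123 · 816 · 49 · 7 ≡ 191 (mod 1271).
Squaring chain: 191; never reaches −1, so base 7 is a Miller–Rabin witness that 1271 is composite.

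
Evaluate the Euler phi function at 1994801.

Factor: 1994801 = 103 · 107 · 181.
φ(1994801) = (103−1) · (107−1) · (181−1) = 102 · 106 · 180 = 1946160.

1946160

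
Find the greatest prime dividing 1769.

1769 = 29 · 61
61 is prime.
So 1769 = 29 · 61; the largest prime factor is 61.

61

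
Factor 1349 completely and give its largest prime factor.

1349 = 19 · 71
71 is prime.
So 1349 = 19 · 71; the largest prime factor is 71.

71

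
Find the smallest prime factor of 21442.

2

21442 is even: 2 divides it.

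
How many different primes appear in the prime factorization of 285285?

285285 = 3 · 95095
95095 = 5 · 19019
19019 = 7 · 2717
2717 = 11 · 247
247 = 13 · 19
285285 = 3 · 5 · 7 · 11 · 13 · 19, which has 6 distinct prime factors.

6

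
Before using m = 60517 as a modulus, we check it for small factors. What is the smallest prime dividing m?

60517 is odd.
Digit sum 19, not divisible by 3.
Ends in 7: not divisible by 5.
7: 60517 = 7·8645 + 2
11: 60517 = 11·5501 + 6
13: 60517 = 13·4655 + 2
17: 60517 = 17·3559 + 14
19: 60517 = 19·3185 + 2
23: 60517 = 23·2631 + 4
29: 60517 = 29·2086 + 23
31: 60517 = 31·1952 + 5
37: 60517 = 37·1635 + 22
41: 60517 = 41·1476 + 1
43: 60517 = 43·1407 + 16
47: 60517 = 47·1287 + 28
53: 60517 = 53·1141 + 44
59: 60517 = 59·1025 + 42
61: 60517 = 61·992 + 5
67: 60517 = 67·903 + 16
71: 60517 = 71·852 + 25
73: 60517 = 73·829

73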